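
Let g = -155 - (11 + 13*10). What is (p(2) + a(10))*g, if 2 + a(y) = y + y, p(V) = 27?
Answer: -13320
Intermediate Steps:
a(y) = -2 + 2*y (a(y) = -2 + (y + y) = -2 + 2*y)
g = -296 (g = -155 - (11 + 130) = -155 - 1*141 = -155 - 141 = -296)
(p(2) + a(10))*g = (27 + (-2 + 2*10))*(-296) = (27 + (-2 + 20))*(-296) = (27 + 18)*(-296) = 45*(-296) = -13320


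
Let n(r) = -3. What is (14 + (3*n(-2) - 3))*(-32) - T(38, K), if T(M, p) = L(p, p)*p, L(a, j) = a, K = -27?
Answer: -793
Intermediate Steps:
T(M, p) = p**2 (T(M, p) = p*p = p**2)
(14 + (3*n(-2) - 3))*(-32) - T(38, K) = (14 + (3*(-3) - 3))*(-32) - 1*(-27)**2 = (14 + (-9 - 3))*(-32) - 1*729 = (14 - 12)*(-32) - 729 = 2*(-32) - 729 = -64 - 729 = -793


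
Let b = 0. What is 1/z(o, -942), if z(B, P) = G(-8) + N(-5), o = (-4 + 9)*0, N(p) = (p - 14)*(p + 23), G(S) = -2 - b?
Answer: -1/344 ≈ -0.0029070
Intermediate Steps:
G(S) = -2 (G(S) = -2 - 1*0 = -2 + 0 = -2)
N(p) = (-14 + p)*(23 + p)
o = 0 (o = 5*0 = 0)
z(B, P) = -344 (z(B, P) = -2 + (-322 + (-5)**2 + 9*(-5)) = -2 + (-322 + 25 - 45) = -2 - 342 = -344)
1/z(o, -942) = 1/(-344) = -1/344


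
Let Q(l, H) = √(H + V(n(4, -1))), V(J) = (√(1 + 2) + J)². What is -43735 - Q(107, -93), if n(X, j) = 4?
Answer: -43735 - I*√(93 - (4 + √3)²) ≈ -43735.0 - 7.7552*I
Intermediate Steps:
V(J) = (J + √3)² (V(J) = (√3 + J)² = (J + √3)²)
Q(l, H) = √(H + (4 + √3)²)
-43735 - Q(107, -93) = -43735 - √(-93 + (4 + √3)²)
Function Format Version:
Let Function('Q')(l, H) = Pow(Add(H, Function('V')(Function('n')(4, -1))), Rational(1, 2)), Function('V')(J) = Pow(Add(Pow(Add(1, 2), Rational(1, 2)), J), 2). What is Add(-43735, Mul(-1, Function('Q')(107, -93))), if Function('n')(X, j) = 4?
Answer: Add(-43735, Mul(-1, I, Pow(Add(93, Mul(-1, Pow(Add(4, Pow(3, Rational(1, 2))), 2))), Rational(1, 2)))) ≈ Add(-43735., Mul(-7.7552, I))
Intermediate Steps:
Function('V')(J) = Pow(Add(J, Pow(3, Rational(1, 2))), 2) (Function('V')(J) = Pow(Add(Pow(3, Rational(1, 2)), J), 2) = Pow(Add(J, Pow(3, Rational(1, 2))), 2))
Function('Q')(l, H) = Pow(Add(H, Pow(Add(4, Pow(3, Rational(1, 2))), 2)), Rational(1, 2))
Add(-43735, Mul(-1, Function('Q')(107, -93))) = Add(-43735, Mul(-1, Pow(Add(-93, Pow(Add(4, Pow(3, Rational(1, 2))), 2)), Rational(1, 2))))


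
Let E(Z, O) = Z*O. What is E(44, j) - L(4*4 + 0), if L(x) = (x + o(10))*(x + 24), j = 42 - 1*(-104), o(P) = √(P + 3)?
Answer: 5784 - 40*√13 ≈ 5639.8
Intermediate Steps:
o(P) = √(3 + P)
j = 146 (j = 42 + 104 = 146)
L(x) = (24 + x)*(x + √13) (L(x) = (x + √(3 + 10))*(x + 24) = (x + √13)*(24 + x) = (24 + x)*(x + √13))
E(Z, O) = O*Z
E(44, j) - L(4*4 + 0) = 146*44 - ((4*4 + 0)² + 24*(4*4 + 0) + 24*√13 + (4*4 + 0)*√13) = 6424 - ((16 + 0)² + 24*(16 + 0) + 24*√13 + (16 + 0)*√13) = 6424 - (16² + 24*16 + 24*√13 + 16*√13) = 6424 - (256 + 384 + 24*√13 + 16*√13) = 6424 - (640 + 40*√13) = 6424 + (-640 - 40*√13) = 5784 - 40*√13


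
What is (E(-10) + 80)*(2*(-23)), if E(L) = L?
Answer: -3220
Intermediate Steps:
(E(-10) + 80)*(2*(-23)) = (-10 + 80)*(2*(-23)) = 70*(-46) = -3220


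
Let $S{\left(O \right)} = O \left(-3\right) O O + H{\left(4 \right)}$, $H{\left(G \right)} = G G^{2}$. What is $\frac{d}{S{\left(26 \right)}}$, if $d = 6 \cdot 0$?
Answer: $0$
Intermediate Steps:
$H{\left(G \right)} = G^{3}$
$S{\left(O \right)} = 64 - 3 O^{3}$ ($S{\left(O \right)} = O \left(-3\right) O O + 4^{3} = - 3 O O O + 64 = - 3 O^{2} O + 64 = - 3 O^{3} + 64 = 64 - 3 O^{3}$)
$d = 0$
$\frac{d}{S{\left(26 \right)}} = \frac{0}{64 - 3 \cdot 26^{3}} = \frac{0}{64 - 52728} = \frac{0}{-52664} = 0 \left(- \frac{1}{52664}\right) = 0$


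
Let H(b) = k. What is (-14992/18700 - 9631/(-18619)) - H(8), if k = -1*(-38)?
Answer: -3332424437/87043825 ≈ -38.284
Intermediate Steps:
k = 38
H(b) = 38
(-14992/18700 - 9631/(-18619)) - H(8) = (-14992/18700 - 9631/(-18619)) - 1*38 = (-14992*1/18700 - 9631*(-1/18619)) - 38 = (-3748/4675 + 9631/18619) - 38 = -24759087/87043825 - 38 = -3332424437/87043825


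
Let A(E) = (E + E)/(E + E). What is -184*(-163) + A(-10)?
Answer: 29993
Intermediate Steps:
A(E) = 1 (A(E) = (2*E)/((2*E)) = (2*E)*(1/(2*E)) = 1)
-184*(-163) + A(-10) = -184*(-163) + 1 = 29992 + 1 = 29993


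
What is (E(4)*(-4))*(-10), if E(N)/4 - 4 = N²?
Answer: 3200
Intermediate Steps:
E(N) = 16 + 4*N²
(E(4)*(-4))*(-10) = ((16 + 4*4²)*(-4))*(-10) = ((16 + 4*16)*(-4))*(-10) = ((16 + 64)*(-4))*(-10) = (80*(-4))*(-10) = -320*(-10) = 3200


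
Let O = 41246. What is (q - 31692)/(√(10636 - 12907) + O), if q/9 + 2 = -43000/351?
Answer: -52782093740/66348156693 + 1279690*I*√2271/66348156693 ≈ -0.79553 + 0.00091915*I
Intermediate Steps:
q = -43702/39 (q = -18 + 9*(-43000/351) = -18 - 43000/39 = -43702/39 ≈ -1120.6)
(q - 31692)/(√(10636 - 12907) + O) = (-43702/39 - 31692)/(√(10636 - 12907) + 41246) = -1279690/(39*(√(-2271) + 41246)) = -1279690/(39*(I*√2271 + 41246)) = -1279690/(39*(41246 + I*√2271))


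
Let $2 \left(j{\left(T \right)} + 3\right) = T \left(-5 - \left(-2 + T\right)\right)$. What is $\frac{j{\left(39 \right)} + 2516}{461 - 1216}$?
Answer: $- \frac{1694}{755} \approx -2.2437$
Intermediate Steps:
$j{\left(T \right)} = -3 + \frac{T \left(-3 - T\right)}{2}$ ($j{\left(T \right)} = -3 + \frac{T \left(-5 - \left(-2 + T\right)\right)}{2} = -3 + \frac{T \left(-3 - T\right)}{2}$)
$\frac{j{\left(39 \right)} + 2516}{461 - 1216} = \frac{\left(-3 - \frac{117}{2} - \frac{39^{2}}{2}\right) + 2516}{461 - 1216} = \frac{\left(-3 - \frac{117}{2} - \frac{1521}{2}\right) + 2516}{-755} = \left(\left(-3 - \frac{117}{2} - \frac{1521}{2}\right) + 2516\right) \left(- \frac{1}{755}\right) = \left(-822 + 2516\right) \left(- \frac{1}{755}\right) = 1694 \left(- \frac{1}{755}\right) = - \frac{1694}{755}$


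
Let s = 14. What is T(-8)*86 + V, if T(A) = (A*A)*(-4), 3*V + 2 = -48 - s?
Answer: -66112/3 ≈ -22037.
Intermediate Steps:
V = -64/3 (V = -2/3 + (-48 - 1*14)/3 = -2/3 + (-48 - 14)/3 = -2/3 + (1/3)*(-62) = -2/3 - 62/3 = -64/3 ≈ -21.333)
T(A) = -4*A**2 (T(A) = A**2*(-4) = -4*A**2)
T(-8)*86 + V = -4*(-8)**2*86 - 64/3 = -4*64*86 - 64/3 = -256*86 - 64/3 = -22016 - 64/3 = -66112/3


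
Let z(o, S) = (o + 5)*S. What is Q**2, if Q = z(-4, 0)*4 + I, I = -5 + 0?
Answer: 25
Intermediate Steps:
I = -5
z(o, S) = S*(5 + o) (z(o, S) = (5 + o)*S = S*(5 + o))
Q = -5 (Q = (0*(5 - 4))*4 - 5 = (0*1)*4 - 5 = 0*4 - 5 = 0 - 5 = -5)
Q**2 = (-5)**2 = 25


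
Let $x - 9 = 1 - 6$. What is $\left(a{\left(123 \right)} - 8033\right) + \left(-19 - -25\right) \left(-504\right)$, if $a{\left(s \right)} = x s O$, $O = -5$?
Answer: $-13517$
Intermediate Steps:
$x = 4$ ($x = 9 + \left(1 - 6\right) = 9 - 5 = 4$)
$a{\left(s \right)} = - 20 s$ ($a{\left(s \right)} = 4 s \left(-5\right) = - 20 s$)
$\left(a{\left(123 \right)} - 8033\right) + \left(-19 - -25\right) \left(-504\right) = \left(\left(-20\right) 123 - 8033\right) + \left(-19 - -25\right) \left(-504\right) = \left(-2460 - 8033\right) + \left(-19 + 25\right) \left(-504\right) = -10493 + 6 \left(-504\right) = -10493 - 3024 = -13517$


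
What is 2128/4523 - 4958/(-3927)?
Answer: 30781690/17761821 ≈ 1.7330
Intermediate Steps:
2128/4523 - 4958/(-3927) = 2128*(1/4523) - 4958*(-1/3927) = 2128/4523 + 4958/3927 = 30781690/17761821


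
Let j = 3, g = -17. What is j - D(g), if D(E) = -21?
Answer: 24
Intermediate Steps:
j - D(g) = 3 - 1*(-21) = 3 + 21 = 24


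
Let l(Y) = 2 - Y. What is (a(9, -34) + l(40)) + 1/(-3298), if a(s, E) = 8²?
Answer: 85747/3298 ≈ 26.000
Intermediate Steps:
a(s, E) = 64
(a(9, -34) + l(40)) + 1/(-3298) = (64 + (2 - 1*40)) + 1/(-3298) = (64 + (2 - 40)) - 1/3298 = (64 - 38) - 1/3298 = 26 - 1/3298 = 85747/3298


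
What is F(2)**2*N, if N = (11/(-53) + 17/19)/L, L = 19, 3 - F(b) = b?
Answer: 692/19133 ≈ 0.036168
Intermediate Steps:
F(b) = 3 - b
N = 692/19133 (N = (11/(-53) + 17/19)/19 = (11*(-1/53) + 17*(1/19))*(1/19) = (-11/53 + 17/19)*(1/19) = (692/1007)*(1/19) = 692/19133 ≈ 0.036168)
F(2)**2*N = (3 - 1*2)**2*(692/19133) = (3 - 2)**2*(692/19133) = 1**2*(692/19133) = 1*(692/19133) = 692/19133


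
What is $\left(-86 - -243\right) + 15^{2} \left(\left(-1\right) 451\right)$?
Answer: $-101318$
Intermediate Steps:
$\left(-86 - -243\right) + 15^{2} \left(\left(-1\right) 451\right) = \left(-86 + 243\right) + 225 \left(-451\right) = 157 - 101475 = -101318$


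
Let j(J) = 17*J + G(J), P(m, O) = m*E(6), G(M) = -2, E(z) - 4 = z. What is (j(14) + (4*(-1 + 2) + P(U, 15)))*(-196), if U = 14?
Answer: -74480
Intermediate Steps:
E(z) = 4 + z
P(m, O) = 10*m (P(m, O) = m*(4 + 6) = m*10 = 10*m)
j(J) = -2 + 17*J (j(J) = 17*J - 2 = -2 + 17*J)
(j(14) + (4*(-1 + 2) + P(U, 15)))*(-196) = ((-2 + 17*14) + (4*(-1 + 2) + 10*14))*(-196) = ((-2 + 238) + (4*1 + 140))*(-196) = (236 + (4 + 140))*(-196) = (236 + 144)*(-196) = 380*(-196) = -74480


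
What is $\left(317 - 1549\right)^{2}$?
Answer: $1517824$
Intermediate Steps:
$\left(317 - 1549\right)^{2} = \left(-1232\right)^{2} = 1517824$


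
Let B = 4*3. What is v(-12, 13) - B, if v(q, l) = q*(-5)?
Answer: 48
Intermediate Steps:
B = 12
v(q, l) = -5*q
v(-12, 13) - B = -5*(-12) - 1*12 = 60 - 12 = 48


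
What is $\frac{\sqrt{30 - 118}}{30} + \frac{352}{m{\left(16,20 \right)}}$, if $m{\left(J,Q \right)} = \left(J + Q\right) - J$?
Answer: $\frac{88}{5} + \frac{i \sqrt{22}}{15} \approx 17.6 + 0.31269 i$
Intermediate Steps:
$m{\left(J,Q \right)} = Q$
$\frac{\sqrt{30 - 118}}{30} + \frac{352}{m{\left(16,20 \right)}} = \frac{\sqrt{30 - 118}}{30} + \frac{352}{20} = \sqrt{-88} \cdot \frac{1}{30} + 352 \cdot \frac{1}{20} = 2 i \sqrt{22} \cdot \frac{1}{30} + \frac{88}{5} = \frac{i \sqrt{22}}{15} + \frac{88}{5} = \frac{88}{5} + \frac{i \sqrt{22}}{15}$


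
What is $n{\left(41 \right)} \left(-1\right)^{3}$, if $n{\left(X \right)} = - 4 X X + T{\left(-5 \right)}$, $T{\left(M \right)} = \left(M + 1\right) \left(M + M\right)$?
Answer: $6684$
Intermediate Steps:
$T{\left(M \right)} = 2 M \left(1 + M\right)$ ($T{\left(M \right)} = \left(1 + M\right) 2 M = 2 M \left(1 + M\right)$)
$n{\left(X \right)} = 40 - 4 X^{2}$ ($n{\left(X \right)} = - 4 X X + 2 \left(-5\right) \left(1 - 5\right) = - 4 X^{2} + 2 \left(-5\right) \left(-4\right) = - 4 X^{2} + 40 = 40 - 4 X^{2}$)
$n{\left(41 \right)} \left(-1\right)^{3} = \left(40 - 4 \cdot 41^{2}\right) \left(-1\right)^{3} = \left(40 - 6724\right) \left(-1\right) = \left(-6684\right) \left(-1\right) = 6684$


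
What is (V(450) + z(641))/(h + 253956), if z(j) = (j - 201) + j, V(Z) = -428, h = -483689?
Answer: -653/229733 ≈ -0.0028424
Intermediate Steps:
z(j) = -201 + 2*j (z(j) = (-201 + j) + j = -201 + 2*j)
(V(450) + z(641))/(h + 253956) = (-428 + (-201 + 2*641))/(-483689 + 253956) = (-428 + (-201 + 1282))/(-229733) = (-428 + 1081)*(-1/229733) = 653*(-1/229733) = -653/229733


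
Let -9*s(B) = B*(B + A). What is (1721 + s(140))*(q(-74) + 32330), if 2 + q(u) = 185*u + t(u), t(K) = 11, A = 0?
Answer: -76666039/9 ≈ -8.5184e+6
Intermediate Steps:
s(B) = -B²/9 (s(B) = -B*(B + 0)/9 = -B*B/9 = -B²/9)
q(u) = 9 + 185*u (q(u) = -2 + (185*u + 11) = -2 + (11 + 185*u) = 9 + 185*u)
(1721 + s(140))*(q(-74) + 32330) = (1721 - ⅑*140²)*((9 + 185*(-74)) + 32330) = (1721 - ⅑*19600)*((9 - 13690) + 32330) = (1721 - 19600/9)*(-13681 + 32330) = -4111/9*18649 = -76666039/9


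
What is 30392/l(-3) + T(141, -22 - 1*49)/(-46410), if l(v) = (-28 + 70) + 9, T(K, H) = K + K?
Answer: 13828219/23205 ≈ 595.92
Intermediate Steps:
T(K, H) = 2*K
l(v) = 51 (l(v) = 42 + 9 = 51)
30392/l(-3) + T(141, -22 - 1*49)/(-46410) = 30392/51 + (2*141)/(-46410) = 30392*(1/51) + 282*(-1/46410) = 30392/51 - 47/7735 = 13828219/23205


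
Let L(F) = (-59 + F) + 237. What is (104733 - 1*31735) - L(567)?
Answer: 72253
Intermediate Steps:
L(F) = 178 + F
(104733 - 1*31735) - L(567) = (104733 - 1*31735) - (178 + 567) = (104733 - 31735) - 1*745 = 72998 - 745 = 72253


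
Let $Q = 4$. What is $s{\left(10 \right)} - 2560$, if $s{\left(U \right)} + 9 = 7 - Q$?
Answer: $-2566$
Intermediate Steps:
$s{\left(U \right)} = -6$ ($s{\left(U \right)} = -9 + \left(7 - 4\right) = -9 + 3 = -6$)
$s{\left(10 \right)} - 2560 = -6 - 2560 = -2566$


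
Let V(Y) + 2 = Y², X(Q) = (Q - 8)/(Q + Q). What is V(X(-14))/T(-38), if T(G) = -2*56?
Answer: 271/21952 ≈ 0.012345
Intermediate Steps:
T(G) = -112
X(Q) = (-8 + Q)/(2*Q) (X(Q) = (-8 + Q)/((2*Q)) = (-8 + Q)*(1/(2*Q)) = (-8 + Q)/(2*Q))
V(Y) = -2 + Y²
V(X(-14))/T(-38) = (-2 + ((½)*(-8 - 14)/(-14))²)/(-112) = (-2 + ((½)*(-1/14)*(-22))²)*(-1/112) = (-2 + (11/14)²)*(-1/112) = (-2 + 121/196)*(-1/112) = -271/196*(-1/112) = 271/21952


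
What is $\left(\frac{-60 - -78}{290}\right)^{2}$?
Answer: $\frac{81}{21025} \approx 0.0038526$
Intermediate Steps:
$\left(\frac{-60 - -78}{290}\right)^{2} = \left(\left(-60 + 78\right) \frac{1}{290}\right)^{2} = \left(18 \cdot \frac{1}{290}\right)^{2} = \left(\frac{9}{145}\right)^{2} = \frac{81}{21025}$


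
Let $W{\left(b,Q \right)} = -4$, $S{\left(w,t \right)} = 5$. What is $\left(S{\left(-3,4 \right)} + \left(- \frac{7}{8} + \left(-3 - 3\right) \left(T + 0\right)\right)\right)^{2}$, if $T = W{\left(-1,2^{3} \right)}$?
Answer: $\frac{50625}{64} \approx 791.02$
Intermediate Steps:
$T = -4$
$\left(S{\left(-3,4 \right)} + \left(- \frac{7}{8} + \left(-3 - 3\right) \left(T + 0\right)\right)\right)^{2} = \left(5 - \left(\frac{7}{8} - \left(-3 - 3\right) \left(-4 + 0\right)\right)\right)^{2} = \left(5 - - \frac{185}{8}\right)^{2} = \left(5 + \left(- \frac{7}{8} + 24\right)\right)^{2} = \left(5 + \frac{185}{8}\right)^{2} = \left(\frac{225}{8}\right)^{2} = \frac{50625}{64}$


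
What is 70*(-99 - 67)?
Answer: -11620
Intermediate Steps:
70*(-99 - 67) = 70*(-166) = -11620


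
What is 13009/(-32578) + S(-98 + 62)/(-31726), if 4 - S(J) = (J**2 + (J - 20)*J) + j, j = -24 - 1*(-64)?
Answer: -151826195/516784814 ≈ -0.29379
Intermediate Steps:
j = 40 (j = -24 + 64 = 40)
S(J) = -36 - J**2 - J*(-20 + J) (S(J) = 4 - ((J**2 + (J - 20)*J) + 40) = 4 - ((J**2 + (-20 + J)*J) + 40) = 4 - ((J**2 + J*(-20 + J)) + 40) = 4 - (40 + J**2 + J*(-20 + J)) = 4 + (-40 - J**2 - J*(-20 + J)) = -36 - J**2 - J*(-20 + J))
13009/(-32578) + S(-98 + 62)/(-31726) = 13009/(-32578) + (-36 - 2*(-98 + 62)**2 + 20*(-98 + 62))/(-31726) = 13009*(-1/32578) + (-36 - 2*(-36)**2 + 20*(-36))*(-1/31726) = -13009/32578 + (-36 - 2*1296 - 720)*(-1/31726) = -13009/32578 + (-36 - 2592 - 720)*(-1/31726) = -13009/32578 - 3348*(-1/31726) = -13009/32578 + 1674/15863 = -151826195/516784814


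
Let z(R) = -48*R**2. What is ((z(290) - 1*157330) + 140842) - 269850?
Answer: -4323138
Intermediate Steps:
((z(290) - 1*157330) + 140842) - 269850 = ((-48*290**2 - 1*157330) + 140842) - 269850 = ((-48*84100 - 157330) + 140842) - 269850 = ((-4036800 - 157330) + 140842) - 269850 = (-4194130 + 140842) - 269850 = -4053288 - 269850 = -4323138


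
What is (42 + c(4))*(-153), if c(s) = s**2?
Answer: -8874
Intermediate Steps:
(42 + c(4))*(-153) = (42 + 4**2)*(-153) = (42 + 16)*(-153) = 58*(-153) = -8874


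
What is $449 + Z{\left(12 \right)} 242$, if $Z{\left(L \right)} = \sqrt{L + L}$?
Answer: $449 + 484 \sqrt{6} \approx 1634.6$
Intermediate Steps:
$Z{\left(L \right)} = \sqrt{2} \sqrt{L}$ ($Z{\left(L \right)} = \sqrt{2 L} = \sqrt{2} \sqrt{L}$)
$449 + Z{\left(12 \right)} 242 = 449 + \sqrt{2} \sqrt{12} \cdot 242 = 449 + \sqrt{2} \cdot 2 \sqrt{3} \cdot 242 = 449 + 2 \sqrt{6} \cdot 242 = 449 + 484 \sqrt{6}$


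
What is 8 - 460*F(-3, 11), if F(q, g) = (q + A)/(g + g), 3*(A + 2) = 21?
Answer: -372/11 ≈ -33.818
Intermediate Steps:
A = 5 (A = -2 + (⅓)*21 = -2 + 7 = 5)
F(q, g) = (5 + q)/(2*g) (F(q, g) = (q + 5)/(g + g) = (5 + q)/((2*g)) = (5 + q)*(1/(2*g)) = (5 + q)/(2*g))
8 - 460*F(-3, 11) = 8 - 230*(5 - 3)/11 = 8 - 230*2/11 = 8 - 460*1/11 = 8 - 460/11 = -372/11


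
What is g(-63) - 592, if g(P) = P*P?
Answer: 3377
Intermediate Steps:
g(P) = P**2
g(-63) - 592 = (-63)**2 - 592 = 3969 - 592 = 3377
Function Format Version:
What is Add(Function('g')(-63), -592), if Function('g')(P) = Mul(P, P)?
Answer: 3377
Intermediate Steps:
Function('g')(P) = Pow(P, 2)
Add(Function('g')(-63), -592) = Add(Pow(-63, 2), -592) = Add(3969, -592) = 3377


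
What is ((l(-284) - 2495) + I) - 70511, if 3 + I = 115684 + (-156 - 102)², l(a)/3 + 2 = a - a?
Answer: 109233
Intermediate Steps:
l(a) = -6 (l(a) = -6 + 3*(a - a) = -6 + 3*0 = -6 + 0 = -6)
I = 182245 (I = -3 + (115684 + (-156 - 102)²) = -3 + (115684 + (-258)²) = -3 + (115684 + 66564) = -3 + 182248 = 182245)
((l(-284) - 2495) + I) - 70511 = ((-6 - 2495) + 182245) - 70511 = (-2501 + 182245) - 70511 = 179744 - 70511 = 109233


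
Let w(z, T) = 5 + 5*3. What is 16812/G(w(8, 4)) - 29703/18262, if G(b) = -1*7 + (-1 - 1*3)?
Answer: -307347477/200882 ≈ -1530.0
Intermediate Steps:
w(z, T) = 20 (w(z, T) = 5 + 15 = 20)
G(b) = -11 (G(b) = -7 + (-1 - 3) = -7 - 4 = -11)
16812/G(w(8, 4)) - 29703/18262 = 16812/(-11) - 29703/18262 = 16812*(-1/11) - 29703*1/18262 = -16812/11 - 29703/18262 = -307347477/200882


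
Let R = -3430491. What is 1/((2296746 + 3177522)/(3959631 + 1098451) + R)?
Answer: -2529041/8675849651997 ≈ -2.9150e-7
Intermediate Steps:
1/((2296746 + 3177522)/(3959631 + 1098451) + R) = 1/((2296746 + 3177522)/(3959631 + 1098451) - 3430491) = 1/(5474268/5058082 - 3430491) = 1/(5474268*(1/5058082) - 3430491) = 1/(2737134/2529041 - 3430491) = 1/(-8675849651997/2529041) = -2529041/8675849651997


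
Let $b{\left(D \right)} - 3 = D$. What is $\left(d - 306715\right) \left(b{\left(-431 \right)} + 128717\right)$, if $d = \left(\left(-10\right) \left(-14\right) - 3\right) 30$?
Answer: $-38820892845$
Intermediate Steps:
$d = 4110$ ($d = \left(140 - 3\right) 30 = 137 \cdot 30 = 4110$)
$b{\left(D \right)} = 3 + D$
$\left(d - 306715\right) \left(b{\left(-431 \right)} + 128717\right) = \left(4110 - 306715\right) \left(\left(3 - 431\right) + 128717\right) = - 302605 \left(-428 + 128717\right) = \left(-302605\right) 128289 = -38820892845$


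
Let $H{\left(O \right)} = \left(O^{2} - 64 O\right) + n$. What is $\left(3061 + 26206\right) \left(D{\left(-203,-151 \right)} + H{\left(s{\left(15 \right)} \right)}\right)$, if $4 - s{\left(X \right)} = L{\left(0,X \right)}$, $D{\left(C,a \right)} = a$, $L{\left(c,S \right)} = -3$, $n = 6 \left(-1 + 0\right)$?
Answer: $-16272452$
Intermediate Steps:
$n = -6$ ($n = 6 \left(-1\right) = -6$)
$s{\left(X \right)} = 7$ ($s{\left(X \right)} = 4 - -3 = 4 + 3 = 7$)
$H{\left(O \right)} = -6 + O^{2} - 64 O$ ($H{\left(O \right)} = \left(O^{2} - 64 O\right) - 6 = -6 + O^{2} - 64 O$)
$\left(3061 + 26206\right) \left(D{\left(-203,-151 \right)} + H{\left(s{\left(15 \right)} \right)}\right) = \left(3061 + 26206\right) \left(-151 - \left(454 - 49\right)\right) = 29267 \left(-151 - 405\right) = 29267 \left(-556\right) = -16272452$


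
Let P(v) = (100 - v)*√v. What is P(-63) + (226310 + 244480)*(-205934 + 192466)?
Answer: -6340599720 + 489*I*√7 ≈ -6.3406e+9 + 1293.8*I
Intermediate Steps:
P(v) = √v*(100 - v)
P(-63) + (226310 + 244480)*(-205934 + 192466) = √(-63)*(100 - 1*(-63)) + (226310 + 244480)*(-205934 + 192466) = (3*I*√7)*(100 + 63) + 470790*(-13468) = (3*I*√7)*163 - 6340599720 = 489*I*√7 - 6340599720 = -6340599720 + 489*I*√7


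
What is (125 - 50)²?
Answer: 5625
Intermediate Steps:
(125 - 50)² = 75² = 5625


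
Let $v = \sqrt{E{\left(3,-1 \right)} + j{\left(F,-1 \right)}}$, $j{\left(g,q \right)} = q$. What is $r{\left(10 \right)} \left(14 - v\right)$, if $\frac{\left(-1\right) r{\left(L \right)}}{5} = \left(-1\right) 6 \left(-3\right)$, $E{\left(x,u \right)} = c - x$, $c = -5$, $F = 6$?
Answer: $-1260 + 270 i \approx -1260.0 + 270.0 i$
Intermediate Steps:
$E{\left(x,u \right)} = -5 - x$
$r{\left(L \right)} = -90$ ($r{\left(L \right)} = - 5 \left(-1\right) 6 \left(-3\right) = - 5 \left(\left(-6\right) \left(-3\right)\right) = \left(-5\right) 18 = -90$)
$v = 3 i$ ($v = \sqrt{\left(-5 - 3\right) - 1} = \sqrt{-8 - 1} = \sqrt{-9} = 3 i \approx 3.0 i$)
$r{\left(10 \right)} \left(14 - v\right) = - 90 \left(14 - 3 i\right) = -1260 + 270 i$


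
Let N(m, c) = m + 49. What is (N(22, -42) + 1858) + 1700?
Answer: 3629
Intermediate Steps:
N(m, c) = 49 + m
(N(22, -42) + 1858) + 1700 = ((49 + 22) + 1858) + 1700 = (71 + 1858) + 1700 = 1929 + 1700 = 3629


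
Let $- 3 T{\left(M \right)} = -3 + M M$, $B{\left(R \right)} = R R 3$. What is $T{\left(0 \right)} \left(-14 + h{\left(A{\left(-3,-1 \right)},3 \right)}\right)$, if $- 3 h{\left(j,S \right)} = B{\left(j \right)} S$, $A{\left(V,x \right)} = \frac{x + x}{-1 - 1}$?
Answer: $-17$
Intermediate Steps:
$A{\left(V,x \right)} = - x$ ($A{\left(V,x \right)} = \frac{2 x}{-2} = 2 x \left(- \frac{1}{2}\right) = - x$)
$B{\left(R \right)} = 3 R^{2}$ ($B{\left(R \right)} = R^{2} \cdot 3 = 3 R^{2}$)
$h{\left(j,S \right)} = - S j^{2}$ ($h{\left(j,S \right)} = - \frac{3 j^{2} S}{3} = - \frac{3 S j^{2}}{3} = - S j^{2}$)
$T{\left(M \right)} = 1 - \frac{M^{2}}{3}$ ($T{\left(M \right)} = - \frac{-3 + M M}{3} = - \frac{-3 + M^{2}}{3} = 1 - \frac{M^{2}}{3}$)
$T{\left(0 \right)} \left(-14 + h{\left(A{\left(-3,-1 \right)},3 \right)}\right) = \left(1 - \frac{0^{2}}{3}\right) \left(-14 - 3 \left(\left(-1\right) \left(-1\right)\right)^{2}\right) = \left(1 - 0\right) \left(-14 - 3 \cdot 1^{2}\right) = \left(1 + 0\right) \left(-14 - 3 \cdot 1\right) = 1 \left(-14 - 3\right) = 1 \left(-17\right) = -17$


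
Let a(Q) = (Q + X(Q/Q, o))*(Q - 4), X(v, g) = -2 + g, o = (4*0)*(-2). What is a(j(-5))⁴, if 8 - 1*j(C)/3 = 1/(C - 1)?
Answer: 11587386200625/256 ≈ 4.5263e+10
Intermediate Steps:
o = 0 (o = 0*(-2) = 0)
j(C) = 24 - 3/(-1 + C) (j(C) = 24 - 3/(C - 1) = 24 - 3/(-1 + C))
a(Q) = (-4 + Q)*(-2 + Q) (a(Q) = (Q + (-2 + 0))*(Q - 4) = (Q - 2)*(-4 + Q) = (-2 + Q)*(-4 + Q) = (-4 + Q)*(-2 + Q))
a(j(-5))⁴ = (8 + (3*(-9 + 8*(-5))/(-1 - 5))² - 18*(-9 + 8*(-5))/(-1 - 5))⁴ = (8 + (3*(-9 - 40)/(-6))² - 18*(-9 - 40)/(-6))⁴ = (8 + (3*(-⅙)*(-49))² - 18*(-1)*(-49)/6)⁴ = (8 + (49/2)² - 6*49/2)⁴ = (8 + 2401/4 - 147)⁴ = (1845/4)⁴ = 11587386200625/256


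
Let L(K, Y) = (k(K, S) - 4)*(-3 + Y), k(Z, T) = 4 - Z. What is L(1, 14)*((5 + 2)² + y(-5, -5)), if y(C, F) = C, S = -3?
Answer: -484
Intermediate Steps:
L(K, Y) = -K*(-3 + Y) (L(K, Y) = ((4 - K) - 4)*(-3 + Y) = (-K)*(-3 + Y) = -K*(-3 + Y))
L(1, 14)*((5 + 2)² + y(-5, -5)) = (1*(3 - 1*14))*((5 + 2)² - 5) = (1*(3 - 14))*(7² - 5) = (1*(-11))*(49 - 5) = -11*44 = -484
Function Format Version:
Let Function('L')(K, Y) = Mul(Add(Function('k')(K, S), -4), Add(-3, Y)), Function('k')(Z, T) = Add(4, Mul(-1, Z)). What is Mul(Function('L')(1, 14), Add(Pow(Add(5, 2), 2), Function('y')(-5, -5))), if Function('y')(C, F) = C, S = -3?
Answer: -484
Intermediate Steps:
Function('L')(K, Y) = Mul(-1, K, Add(-3, Y)) (Function('L')(K, Y) = Mul(Add(Add(4, Mul(-1, K)), -4), Add(-3, Y)) = Mul(Mul(-1, K), Add(-3, Y)) = Mul(-1, K, Add(-3, Y)))
Mul(Function('L')(1, 14), Add(Pow(Add(5, 2), 2), Function('y')(-5, -5))) = Mul(Mul(1, Add(3, Mul(-1, 14))), Add(Pow(Add(5, 2), 2), -5)) = Mul(Mul(1, Add(3, -14)), Add(Pow(7, 2), -5)) = Mul(Mul(1, -11), Add(49, -5)) = Mul(-11, 44) = -484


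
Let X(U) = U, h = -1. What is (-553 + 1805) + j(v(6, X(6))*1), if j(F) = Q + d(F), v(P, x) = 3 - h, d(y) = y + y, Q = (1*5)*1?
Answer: 1265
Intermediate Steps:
Q = 5 (Q = 5*1 = 5)
d(y) = 2*y
v(P, x) = 4 (v(P, x) = 3 - 1*(-1) = 3 + 1 = 4)
j(F) = 5 + 2*F
(-553 + 1805) + j(v(6, X(6))*1) = (-553 + 1805) + (5 + 2*(4*1)) = 1252 + (5 + 2*4) = 1252 + (5 + 8) = 1252 + 13 = 1265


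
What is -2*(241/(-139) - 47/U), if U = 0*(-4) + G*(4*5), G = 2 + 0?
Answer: 16173/2780 ≈ 5.8176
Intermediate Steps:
G = 2
U = 40 (U = 0*(-4) + 2*(4*5) = 0 + 2*20 = 0 + 40 = 40)
-2*(241/(-139) - 47/U) = -2*(241/(-139) - 47/40) = -2*(241*(-1/139) - 47*1/40) = -2*(-241/139 - 47/40) = -2*(-16173/5560) = 16173/2780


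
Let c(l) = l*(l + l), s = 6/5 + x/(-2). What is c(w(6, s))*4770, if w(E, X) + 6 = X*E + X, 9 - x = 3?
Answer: 16502292/5 ≈ 3.3005e+6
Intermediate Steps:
x = 6 (x = 9 - 1*3 = 9 - 3 = 6)
s = -9/5 (s = 6/5 + 6/(-2) = 6*(⅕) + 6*(-½) = 6/5 - 3 = -9/5 ≈ -1.8000)
w(E, X) = -6 + X + E*X (w(E, X) = -6 + (X*E + X) = -6 + (E*X + X) = -6 + (X + E*X) = -6 + X + E*X)
c(l) = 2*l² (c(l) = l*(2*l) = 2*l²)
c(w(6, s))*4770 = (2*(-6 - 9/5 + 6*(-9/5))²)*4770 = (2*(-6 - 9/5 - 54/5)²)*4770 = (2*(-93/5)²)*4770 = (2*(8649/25))*4770 = (17298/25)*4770 = 16502292/5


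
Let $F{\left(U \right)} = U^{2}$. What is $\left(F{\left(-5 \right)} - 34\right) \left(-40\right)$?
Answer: $360$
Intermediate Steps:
$\left(F{\left(-5 \right)} - 34\right) \left(-40\right) = \left(\left(-5\right)^{2} - 34\right) \left(-40\right) = \left(25 - 34\right) \left(-40\right) = \left(-9\right) \left(-40\right) = 360$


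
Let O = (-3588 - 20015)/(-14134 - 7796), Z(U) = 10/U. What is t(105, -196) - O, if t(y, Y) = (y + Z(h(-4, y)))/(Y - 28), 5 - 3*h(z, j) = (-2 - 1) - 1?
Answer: -1277137/818720 ≈ -1.5599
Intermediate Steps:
h(z, j) = 3 (h(z, j) = 5/3 - ((-2 - 1) - 1)/3 = 5/3 - (-3 - 1)/3 = 5/3 - ⅓*(-4) = 5/3 + 4/3 = 3)
t(y, Y) = (10/3 + y)/(-28 + Y) (t(y, Y) = (y + 10/3)/(Y - 28) = (y + 10*(⅓))/(-28 + Y) = (y + 10/3)/(-28 + Y) = (10/3 + y)/(-28 + Y))
O = 23603/21930 (O = -23603/(-21930) = -23603*(-1/21930) = 23603/21930 ≈ 1.0763)
t(105, -196) - O = (10/3 + 105)/(-28 - 196) - 1*23603/21930 = (325/3)/(-224) - 23603/21930 = -1/224*325/3 - 23603/21930 = -325/672 - 23603/21930 = -1277137/818720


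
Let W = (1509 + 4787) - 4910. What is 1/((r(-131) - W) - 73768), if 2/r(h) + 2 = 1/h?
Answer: -263/19765764 ≈ -1.3306e-5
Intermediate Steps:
r(h) = 2/(-2 + 1/h)
W = 1386 (W = 6296 - 4910 = 1386)
1/((r(-131) - W) - 73768) = 1/((-2*(-131)/(-1 + 2*(-131)) - 1*1386) - 73768) = 1/((-2*(-131)/(-1 - 262) - 1386) - 73768) = 1/((-2*(-131)/(-263) - 1386) - 73768) = 1/((-2*(-131)*(-1/263) - 1386) - 73768) = 1/((-262/263 - 1386) - 73768) = 1/(-364780/263 - 73768) = 1/(-19765764/263) = -263/19765764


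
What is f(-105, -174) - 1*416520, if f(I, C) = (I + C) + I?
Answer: -416904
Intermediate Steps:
f(I, C) = C + 2*I (f(I, C) = (C + I) + I = C + 2*I)
f(-105, -174) - 1*416520 = (-174 + 2*(-105)) - 1*416520 = (-174 - 210) - 416520 = -384 - 416520 = -416904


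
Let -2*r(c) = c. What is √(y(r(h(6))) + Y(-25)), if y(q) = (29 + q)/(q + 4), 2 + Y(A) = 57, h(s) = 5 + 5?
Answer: √31 ≈ 5.5678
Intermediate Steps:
h(s) = 10
Y(A) = 55 (Y(A) = -2 + 57 = 55)
r(c) = -c/2
y(q) = (29 + q)/(4 + q)
√(y(r(h(6))) + Y(-25)) = √((29 - ½*10)/(4 - ½*10) + 55) = √((29 - 5)/(4 - 5) + 55) = √(24/(-1) + 55) = √(-1*24 + 55) = √(-24 + 55) = √31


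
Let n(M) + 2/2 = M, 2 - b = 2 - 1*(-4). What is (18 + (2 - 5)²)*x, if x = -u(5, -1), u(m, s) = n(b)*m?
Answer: 675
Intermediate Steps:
b = -4 (b = 2 - (2 - 1*(-4)) = 2 - (2 + 4) = 2 - 1*6 = 2 - 6 = -4)
n(M) = -1 + M
u(m, s) = -5*m (u(m, s) = (-1 - 4)*m = -5*m)
x = 25 (x = -(-5)*5 = -1*(-25) = 25)
(18 + (2 - 5)²)*x = (18 + (2 - 5)²)*25 = (18 + (-3)²)*25 = (18 + 9)*25 = 27*25 = 675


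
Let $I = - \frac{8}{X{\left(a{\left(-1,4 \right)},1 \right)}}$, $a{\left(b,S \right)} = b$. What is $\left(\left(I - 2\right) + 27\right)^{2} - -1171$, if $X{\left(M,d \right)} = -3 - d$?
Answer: $1900$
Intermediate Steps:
$I = 2$ ($I = - \frac{8}{-3 - 1} = - \frac{8}{-4} = \left(-8\right) \left(- \frac{1}{4}\right) = 2$)
$\left(\left(I - 2\right) + 27\right)^{2} - -1171 = \left(\left(2 - 2\right) + 27\right)^{2} - -1171 = \left(0 + 27\right)^{2} + 1171 = 27^{2} + 1171 = 729 + 1171 = 1900$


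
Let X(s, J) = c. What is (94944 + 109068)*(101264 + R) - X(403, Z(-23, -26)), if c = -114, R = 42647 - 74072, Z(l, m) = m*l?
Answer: 14247994182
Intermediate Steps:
Z(l, m) = l*m
R = -31425
X(s, J) = -114
(94944 + 109068)*(101264 + R) - X(403, Z(-23, -26)) = (94944 + 109068)*(101264 - 31425) - 1*(-114) = 204012*69839 + 114 = 14247994068 + 114 = 14247994182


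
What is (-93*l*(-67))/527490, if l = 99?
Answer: 68541/58610 ≈ 1.1694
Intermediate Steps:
(-93*l*(-67))/527490 = (-93*99*(-67))/527490 = -9207*(-67)*(1/527490) = 616869*(1/527490) = 68541/58610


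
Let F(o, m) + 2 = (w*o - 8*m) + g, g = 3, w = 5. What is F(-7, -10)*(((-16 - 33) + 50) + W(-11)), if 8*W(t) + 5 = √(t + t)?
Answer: 69/4 + 23*I*√22/4 ≈ 17.25 + 26.97*I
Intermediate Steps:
W(t) = -5/8 + √2*√t/8 (W(t) = -5/8 + √(t + t)/8 = -5/8 + √(2*t)/8 = -5/8 + (√2*√t)/8 = -5/8 + √2*√t/8)
F(o, m) = 1 - 8*m + 5*o (F(o, m) = -2 + ((5*o - 8*m) + 3) = -2 + ((-8*m + 5*o) + 3) = -2 + (3 - 8*m + 5*o) = 1 - 8*m + 5*o)
F(-7, -10)*(((-16 - 33) + 50) + W(-11)) = (1 - 8*(-10) + 5*(-7))*(((-16 - 33) + 50) + (-5/8 + √2*√(-11)/8)) = (1 + 80 - 35)*((-49 + 50) + (-5/8 + √2*(I*√11)/8)) = 46*(1 + (-5/8 + I*√22/8)) = 46*(3/8 + I*√22/8) = 69/4 + 23*I*√22/4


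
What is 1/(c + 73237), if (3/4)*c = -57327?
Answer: -1/3199 ≈ -0.00031260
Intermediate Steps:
c = -76436 (c = (4/3)*(-57327) = -76436)
1/(c + 73237) = 1/(-76436 + 73237) = 1/(-3199) = -1/3199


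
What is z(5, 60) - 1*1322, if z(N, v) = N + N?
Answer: -1312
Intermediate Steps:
z(N, v) = 2*N
z(5, 60) - 1*1322 = 2*5 - 1*1322 = 10 - 1322 = -1312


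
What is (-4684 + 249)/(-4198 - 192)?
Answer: 887/878 ≈ 1.0103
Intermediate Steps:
(-4684 + 249)/(-4198 - 192) = -4435/(-4390) = -4435*(-1/4390) = 887/878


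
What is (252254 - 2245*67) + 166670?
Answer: 268509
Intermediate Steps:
(252254 - 2245*67) + 166670 = (252254 - 150415) + 166670 = 101839 + 166670 = 268509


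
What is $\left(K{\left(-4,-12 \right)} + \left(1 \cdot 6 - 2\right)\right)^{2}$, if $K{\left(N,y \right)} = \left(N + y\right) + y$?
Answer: $576$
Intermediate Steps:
$K{\left(N,y \right)} = N + 2 y$
$\left(K{\left(-4,-12 \right)} + \left(1 \cdot 6 - 2\right)\right)^{2} = \left(\left(-4 + 2 \left(-12\right)\right) + \left(1 \cdot 6 - 2\right)\right)^{2} = \left(\left(-4 - 24\right) + \left(6 - 2\right)\right)^{2} = \left(-28 + 4\right)^{2} = \left(-24\right)^{2} = 576$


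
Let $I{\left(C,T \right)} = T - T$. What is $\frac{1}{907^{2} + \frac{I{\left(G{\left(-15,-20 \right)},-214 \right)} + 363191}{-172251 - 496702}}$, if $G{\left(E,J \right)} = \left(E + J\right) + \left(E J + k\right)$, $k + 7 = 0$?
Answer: $\frac{668953}{550313153306} \approx 1.2156 \cdot 10^{-6}$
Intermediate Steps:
$k = -7$ ($k = -7 + 0 = -7$)
$G{\left(E,J \right)} = -7 + E + J + E J$ ($G{\left(E,J \right)} = \left(E + J\right) + \left(E J - 7\right) = \left(E + J\right) + \left(-7 + E J\right) = -7 + E + J + E J$)
$I{\left(C,T \right)} = 0$
$\frac{1}{907^{2} + \frac{I{\left(G{\left(-15,-20 \right)},-214 \right)} + 363191}{-172251 - 496702}} = \frac{1}{907^{2} + \frac{0 + 363191}{-172251 - 496702}} = \frac{1}{822649 + \frac{363191}{-668953}} = \frac{1}{822649 + 363191 \left(- \frac{1}{668953}\right)} = \frac{1}{822649 - \frac{363191}{668953}} = \frac{1}{\frac{550313153306}{668953}} = \frac{668953}{550313153306}$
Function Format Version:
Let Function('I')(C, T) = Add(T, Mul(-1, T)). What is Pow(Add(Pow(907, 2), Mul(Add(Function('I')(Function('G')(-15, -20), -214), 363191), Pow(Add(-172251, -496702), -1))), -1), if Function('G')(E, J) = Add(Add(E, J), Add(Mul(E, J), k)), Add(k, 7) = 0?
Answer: Rational(668953, 550313153306) ≈ 1.2156e-6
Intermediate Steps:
k = -7 (k = Add(-7, 0) = -7)
Function('G')(E, J) = Add(-7, E, J, Mul(E, J)) (Function('G')(E, J) = Add(Add(E, J), Add(Mul(E, J), -7)) = Add(Add(E, J), Add(-7, Mul(E, J))) = Add(-7, E, J, Mul(E, J)))
Function('I')(C, T) = 0
Pow(Add(Pow(907, 2), Mul(Add(Function('I')(Function('G')(-15, -20), -214), 363191), Pow(Add(-172251, -496702), -1))), -1) = Pow(Add(Pow(907, 2), Mul(Add(0, 363191), Pow(Add(-172251, -496702), -1))), -1) = Pow(Add(822649, Mul(363191, Pow(-668953, -1))), -1) = Pow(Add(822649, Mul(363191, Rational(-1, 668953))), -1) = Pow(Add(822649, Rational(-363191, 668953)), -1) = Pow(Rational(550313153306, 668953), -1) = Rational(668953, 550313153306)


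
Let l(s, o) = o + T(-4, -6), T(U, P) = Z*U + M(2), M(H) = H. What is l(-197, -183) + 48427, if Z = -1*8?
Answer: 48278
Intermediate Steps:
Z = -8
T(U, P) = 2 - 8*U (T(U, P) = -8*U + 2 = 2 - 8*U)
l(s, o) = 34 + o (l(s, o) = o + (2 - 8*(-4)) = o + (2 + 32) = o + 34 = 34 + o)
l(-197, -183) + 48427 = (34 - 183) + 48427 = -149 + 48427 = 48278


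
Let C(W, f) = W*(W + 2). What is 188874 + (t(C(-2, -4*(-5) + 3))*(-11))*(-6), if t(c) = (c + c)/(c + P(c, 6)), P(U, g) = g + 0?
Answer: 188874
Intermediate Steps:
C(W, f) = W*(2 + W)
P(U, g) = g
t(c) = 2*c/(6 + c) (t(c) = (c + c)/(c + 6) = (2*c)/(6 + c) = 2*c/(6 + c))
188874 + (t(C(-2, -4*(-5) + 3))*(-11))*(-6) = 188874 + ((2*(-2*(2 - 2))/(6 - 2*(2 - 2)))*(-11))*(-6) = 188874 + ((2*(-2*0)/(6 - 2*0))*(-11))*(-6) = 188874 + ((2*0/(6 + 0))*(-11))*(-6) = 188874 + ((2*0/6)*(-11))*(-6) = 188874 + ((2*0*(1/6))*(-11))*(-6) = 188874 + (0*(-11))*(-6) = 188874 + 0*(-6) = 188874 + 0 = 188874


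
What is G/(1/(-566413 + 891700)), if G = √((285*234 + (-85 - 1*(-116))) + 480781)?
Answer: 325287*√547502 ≈ 2.4069e+8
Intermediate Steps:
G = √547502 (G = √((66690 + (-85 + 116)) + 480781) = √((66690 + 31) + 480781) = √(66721 + 480781) = √547502 ≈ 739.93)
G/(1/(-566413 + 891700)) = √547502/(1/(-566413 + 891700)) = √547502/(1/325287) = √547502*325287 = 325287*√547502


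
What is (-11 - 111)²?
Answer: 14884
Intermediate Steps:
(-11 - 111)² = (-122)² = 14884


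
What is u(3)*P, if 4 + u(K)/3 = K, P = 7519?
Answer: -22557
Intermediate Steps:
u(K) = -12 + 3*K
u(3)*P = (-12 + 3*3)*7519 = (-12 + 9)*7519 = -3*7519 = -22557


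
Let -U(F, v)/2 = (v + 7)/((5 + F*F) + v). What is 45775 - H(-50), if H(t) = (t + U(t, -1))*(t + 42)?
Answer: 14202363/313 ≈ 45375.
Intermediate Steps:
U(F, v) = -2*(7 + v)/(5 + v + F²) (U(F, v) = -2*(v + 7)/((5 + F*F) + v) = -2*(7 + v)/((5 + F²) + v) = -2*(7 + v)/(5 + v + F²))
H(t) = (42 + t)*(t - 12/(4 + t²)) (H(t) = (t + 2*(-7 - 1*(-1))/(5 - 1 + t²))*(t + 42) = (t + 2*(-7 + 1)/(4 + t²))*(42 + t) = (t + 2*(-6)/(4 + t²))*(42 + t) = (t - 12/(4 + t²))*(42 + t) = (42 + t)*(t - 12/(4 + t²)))
45775 - H(-50) = 45775 - (-504 - 12*(-50) - 50*(4 + (-50)²)*(42 - 50))/(4 + (-50)²) = 45775 - (-504 + 600 - 50*(4 + 2500)*(-8))/(4 + 2500) = 45775 - (-504 + 600 - 50*2504*(-8))/2504 = 45775 - (-504 + 600 + 1001600)/2504 = 45775 - 1001696/2504 = 45775 - 1*125212/313 = 45775 - 125212/313 = 14202363/313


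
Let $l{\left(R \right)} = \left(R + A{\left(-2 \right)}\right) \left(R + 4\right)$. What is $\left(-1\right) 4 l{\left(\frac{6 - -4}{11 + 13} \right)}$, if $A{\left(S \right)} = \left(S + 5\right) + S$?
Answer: $- \frac{901}{36} \approx -25.028$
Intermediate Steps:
$A{\left(S \right)} = 5 + 2 S$ ($A{\left(S \right)} = \left(5 + S\right) + S = 5 + 2 S$)
$l{\left(R \right)} = \left(1 + R\right) \left(4 + R\right)$ ($l{\left(R \right)} = \left(R + \left(5 + 2 \left(-2\right)\right)\right) \left(R + 4\right) = \left(R + \left(5 - 4\right)\right) \left(4 + R\right) = \left(R + 1\right) \left(4 + R\right) = \left(1 + R\right) \left(4 + R\right)$)
$\left(-1\right) 4 l{\left(\frac{6 - -4}{11 + 13} \right)} = \left(-1\right) 4 \left(4 + \left(\frac{6 - -4}{11 + 13}\right)^{2} + 5 \frac{6 - -4}{11 + 13}\right) = - 4 \left(4 + \left(\frac{6 + \left(-1 + 5\right)}{24}\right)^{2} + 5 \frac{6 + \left(-1 + 5\right)}{24}\right) = - 4 \left(4 + \left(\left(6 + 4\right) \frac{1}{24}\right)^{2} + 5 \left(6 + 4\right) \frac{1}{24}\right) = - 4 \left(4 + \left(10 \cdot \frac{1}{24}\right)^{2} + 5 \cdot 10 \cdot \frac{1}{24}\right) = - 4 \left(4 + \left(\frac{5}{12}\right)^{2} + 5 \cdot \frac{5}{12}\right) = - 4 \left(4 + \frac{25}{144} + \frac{25}{12}\right) = \left(-4\right) \frac{901}{144} = - \frac{901}{36}$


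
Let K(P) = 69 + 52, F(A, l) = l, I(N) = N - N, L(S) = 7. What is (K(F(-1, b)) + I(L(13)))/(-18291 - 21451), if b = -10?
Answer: -121/39742 ≈ -0.0030446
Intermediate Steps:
I(N) = 0
K(P) = 121
(K(F(-1, b)) + I(L(13)))/(-18291 - 21451) = (121 + 0)/(-18291 - 21451) = 121/(-39742) = 121*(-1/39742) = -121/39742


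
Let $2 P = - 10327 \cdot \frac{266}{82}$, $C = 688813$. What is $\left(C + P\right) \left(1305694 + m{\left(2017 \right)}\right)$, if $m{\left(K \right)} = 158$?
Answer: $\frac{35982213196050}{41} \approx 8.7762 \cdot 10^{11}$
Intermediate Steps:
$P = - \frac{1373491}{82}$ ($P = \frac{\left(-10327\right) \frac{266}{82}}{2} = \frac{\left(-10327\right) 266 \cdot \frac{1}{82}}{2} = \frac{\left(-10327\right) \frac{133}{41}}{2} = \frac{1}{2} \left(- \frac{1373491}{41}\right) = - \frac{1373491}{82} \approx -16750.0$)
$\left(C + P\right) \left(1305694 + m{\left(2017 \right)}\right) = \left(688813 - \frac{1373491}{82}\right) \left(1305694 + 158\right) = \frac{55109175}{82} \cdot 1305852 = \frac{35982213196050}{41}$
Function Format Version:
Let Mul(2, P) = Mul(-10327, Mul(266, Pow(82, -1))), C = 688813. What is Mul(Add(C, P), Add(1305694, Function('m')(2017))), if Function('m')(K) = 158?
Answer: Rational(35982213196050, 41) ≈ 8.7762e+11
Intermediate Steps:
P = Rational(-1373491, 82) (P = Mul(Rational(1, 2), Mul(-10327, Mul(266, Pow(82, -1)))) = Mul(Rational(1, 2), Mul(-10327, Mul(266, Rational(1, 82)))) = Mul(Rational(1, 2), Mul(-10327, Rational(133, 41))) = Mul(Rational(1, 2), Rational(-1373491, 41)) = Rational(-1373491, 82) ≈ -16750.)
Mul(Add(C, P), Add(1305694, Function('m')(2017))) = Mul(Add(688813, Rational(-1373491, 82)), Add(1305694, 158)) = Mul(Rational(55109175, 82), 1305852) = Rational(35982213196050, 41)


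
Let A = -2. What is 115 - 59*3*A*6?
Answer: 2239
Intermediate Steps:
115 - 59*3*A*6 = 115 - 59*3*(-2)*6 = 115 - (-354)*6 = 115 - 59*(-36) = 115 + 2124 = 2239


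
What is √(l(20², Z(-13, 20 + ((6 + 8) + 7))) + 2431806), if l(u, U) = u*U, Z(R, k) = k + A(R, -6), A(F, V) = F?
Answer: √2443006 ≈ 1563.0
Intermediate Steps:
Z(R, k) = R + k (Z(R, k) = k + R = R + k)
l(u, U) = U*u
√(l(20², Z(-13, 20 + ((6 + 8) + 7))) + 2431806) = √((-13 + (20 + ((6 + 8) + 7)))*20² + 2431806) = √((-13 + (20 + (14 + 7)))*400 + 2431806) = √((-13 + (20 + 21))*400 + 2431806) = √((-13 + 41)*400 + 2431806) = √(28*400 + 2431806) = √(11200 + 2431806) = √2443006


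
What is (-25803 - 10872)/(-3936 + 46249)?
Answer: -36675/42313 ≈ -0.86675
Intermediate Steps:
(-25803 - 10872)/(-3936 + 46249) = -36675/42313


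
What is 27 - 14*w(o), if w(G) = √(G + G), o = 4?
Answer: 27 - 28*√2 ≈ -12.598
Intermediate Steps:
w(G) = √2*√G (w(G) = √(2*G) = √2*√G)
27 - 14*w(o) = 27 - 14*√2*√4 = 27 - 14*√2*2 = 27 - 28*√2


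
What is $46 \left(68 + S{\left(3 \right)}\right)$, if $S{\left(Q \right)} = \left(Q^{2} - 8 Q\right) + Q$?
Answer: $2576$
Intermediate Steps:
$S{\left(Q \right)} = Q^{2} - 7 Q$
$46 \left(68 + S{\left(3 \right)}\right) = 46 \left(68 + 3 \left(-7 + 3\right)\right) = 46 \left(68 + 3 \left(-4\right)\right) = 46 \left(68 - 12\right) = 46 \cdot 56 = 2576$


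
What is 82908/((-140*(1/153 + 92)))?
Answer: -64719/10055 ≈ -6.4365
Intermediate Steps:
82908/((-140*(1/153 + 92))) = 82908/((-140*14077/153)) = 82908/(-1970780/153) = 82908*(-153/1970780) = -64719/10055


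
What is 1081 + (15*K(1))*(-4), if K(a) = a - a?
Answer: 1081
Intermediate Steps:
K(a) = 0
1081 + (15*K(1))*(-4) = 1081 + (15*0)*(-4) = 1081 + 0*(-4) = 1081 + 0 = 1081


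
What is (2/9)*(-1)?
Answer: -2/9 ≈ -0.22222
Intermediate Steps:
(2/9)*(-1) = -2/9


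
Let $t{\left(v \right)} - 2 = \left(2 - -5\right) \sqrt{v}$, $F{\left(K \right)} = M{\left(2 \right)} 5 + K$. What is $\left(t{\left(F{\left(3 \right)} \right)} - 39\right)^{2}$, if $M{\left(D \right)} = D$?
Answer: $2006 - 518 \sqrt{13} \approx 138.32$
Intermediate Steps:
$F{\left(K \right)} = 10 + K$ ($F{\left(K \right)} = 2 \cdot 5 + K = 10 + K$)
$t{\left(v \right)} = 2 + 7 \sqrt{v}$ ($t{\left(v \right)} = 2 + \left(2 - -5\right) \sqrt{v} = 2 + \left(2 + 5\right) \sqrt{v} = 2 + 7 \sqrt{v}$)
$\left(t{\left(F{\left(3 \right)} \right)} - 39\right)^{2} = \left(\left(2 + 7 \sqrt{10 + 3}\right) - 39\right)^{2} = \left(\left(2 + 7 \sqrt{13}\right) - 39\right)^{2} = \left(-37 + 7 \sqrt{13}\right)^{2}$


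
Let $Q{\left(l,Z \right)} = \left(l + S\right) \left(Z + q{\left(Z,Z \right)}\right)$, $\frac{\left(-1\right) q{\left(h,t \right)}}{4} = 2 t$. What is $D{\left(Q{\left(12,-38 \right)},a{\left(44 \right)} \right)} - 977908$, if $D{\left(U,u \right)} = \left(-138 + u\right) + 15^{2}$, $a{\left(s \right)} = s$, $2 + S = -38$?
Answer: $-977777$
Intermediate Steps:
$S = -40$ ($S = -2 - 38 = -40$)
$q{\left(h,t \right)} = - 8 t$ ($q{\left(h,t \right)} = - 4 \cdot 2 t = - 8 t$)
$Q{\left(l,Z \right)} = - 7 Z \left(-40 + l\right)$ ($Q{\left(l,Z \right)} = \left(l - 40\right) \left(Z - 8 Z\right) = \left(-40 + l\right) \left(- 7 Z\right) = - 7 Z \left(-40 + l\right)$)
$D{\left(U,u \right)} = 87 + u$ ($D{\left(U,u \right)} = \left(-138 + u\right) + 225 = 87 + u$)
$D{\left(Q{\left(12,-38 \right)},a{\left(44 \right)} \right)} - 977908 = \left(87 + 44\right) - 977908 = 131 - 977908 = -977777$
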